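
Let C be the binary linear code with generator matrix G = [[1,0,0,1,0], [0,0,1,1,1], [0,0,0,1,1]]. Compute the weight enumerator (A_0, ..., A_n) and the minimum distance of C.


Weight distribution: A_0 = 1, A_1 = 1, A_2 = 3, A_3 = 3. Minimum distance d = 1.

Enumerate all 2^3 = 8 messages m ∈ F_2^3.
For each, compute codeword c = mG in F_2^5, then tally its weight.
  m = 000 → c = 00000, weight = 0.
  m = 100 → c = 10010, weight = 2.
  m = 010 → c = 00111, weight = 3.
  m = 110 → c = 10101, weight = 3.
  m = 001 → c = 00011, weight = 2.
  m = 101 → c = 10001, weight = 2.
  m = 011 → c = 00100, weight = 1.
  m = 111 → c = 10110, weight = 3.
Tally weights:
  weight 0: 1 codewords.
  weight 1: 1 codewords.
  weight 2: 3 codewords.
  weight 3: 3 codewords.
Minimum distance d = smallest w > 0 with A_w > 0 = 1.
Sanity: Σ A_w = 8 = 2^3 = 8 ✓.


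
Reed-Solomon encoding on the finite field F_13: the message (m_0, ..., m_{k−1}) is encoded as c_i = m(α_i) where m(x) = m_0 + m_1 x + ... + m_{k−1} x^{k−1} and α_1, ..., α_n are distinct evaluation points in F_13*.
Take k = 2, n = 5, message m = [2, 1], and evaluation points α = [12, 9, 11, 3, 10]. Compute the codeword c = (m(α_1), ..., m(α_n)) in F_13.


c = [1, 11, 0, 5, 12]

Message polynomial: m(x) = 2 + 1·x (mod 13).
For each evaluation point α_i, compute m(α_i) mod 13:
  α_1 = 12: Horner steps 1 → 1, so m(12) = 1.
  α_2 = 9: Horner steps 1 → 11, so m(9) = 11.
  α_3 = 11: Horner steps 1 → 0, so m(11) = 0.
  α_4 = 3: Horner steps 1 → 5, so m(3) = 5.
  α_5 = 10: Horner steps 1 → 12, so m(10) = 12.
Codeword c = [1, 11, 0, 5, 12] ∈ F_13^5.


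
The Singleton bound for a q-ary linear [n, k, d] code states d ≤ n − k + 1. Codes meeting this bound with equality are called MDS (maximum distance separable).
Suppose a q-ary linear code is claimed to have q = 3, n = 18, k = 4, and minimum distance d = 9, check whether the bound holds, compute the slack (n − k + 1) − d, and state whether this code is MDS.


Singleton RHS = n − k + 1 = 15, slack = 6, bound satisfied, not MDS.

Singleton bound: d ≤ n − k + 1.
Here n = 18, k = 4, so n − k + 1 = 15.
Given d = 9, check d ≤ 15: YES.
Slack = (n − k + 1) − d = 6.
The code is NOT MDS (slack = 6 > 0).
Description: the claimed parameters are [18, 4, 9]_3; such a code would be non-MDS.


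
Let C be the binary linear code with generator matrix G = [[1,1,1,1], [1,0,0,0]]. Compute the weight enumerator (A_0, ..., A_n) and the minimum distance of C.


Weight distribution: A_0 = 1, A_1 = 1, A_3 = 1, A_4 = 1. Minimum distance d = 1.

Enumerate all 2^2 = 4 messages m ∈ F_2^2.
For each, compute codeword c = mG in F_2^4, then tally its weight.
  m = 00 → c = 0000, weight = 0.
  m = 10 → c = 1111, weight = 4.
  m = 01 → c = 1000, weight = 1.
  m = 11 → c = 0111, weight = 3.
Tally weights:
  weight 0: 1 codewords.
  weight 1: 1 codewords.
  weight 3: 1 codewords.
  weight 4: 1 codewords.
Minimum distance d = smallest w > 0 with A_w > 0 = 1.
Sanity: Σ A_w = 4 = 2^2 = 4 ✓.


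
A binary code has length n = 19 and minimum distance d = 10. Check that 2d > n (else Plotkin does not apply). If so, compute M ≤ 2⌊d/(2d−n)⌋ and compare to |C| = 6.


Plotkin bound M ≤ 20; given |C| = 6 ≤ bound (satisfied).

Check applicability: 2d = 20, n = 19.
2d − n = 1 > 0, so Plotkin applies.
Compute d/(2d−n) = 10/1 ≈ 10.0000.
⌊d/(2d−n)⌋ = 10.
Plotkin bound: M ≤ 2·10 = 20.
Given |C| = 6, check: satisfied.
This |C| is below the Plotkin bound.


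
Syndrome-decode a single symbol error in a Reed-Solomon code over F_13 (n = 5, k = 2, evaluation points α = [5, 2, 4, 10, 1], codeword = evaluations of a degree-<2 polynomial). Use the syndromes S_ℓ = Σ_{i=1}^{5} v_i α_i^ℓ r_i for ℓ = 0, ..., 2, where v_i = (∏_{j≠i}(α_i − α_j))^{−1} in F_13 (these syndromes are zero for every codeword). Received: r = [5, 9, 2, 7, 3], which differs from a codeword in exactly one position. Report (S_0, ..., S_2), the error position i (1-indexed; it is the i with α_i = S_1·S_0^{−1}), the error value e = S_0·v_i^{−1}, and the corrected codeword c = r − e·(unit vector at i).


S = (9, 9, 9), error at position 5, error magnitude e = 10, c = [5, 9, 2, 7, 6].

Step 1: column multipliers v_i = (∏_{j≠i}(α_i − α_j))^{−1} mod 13.
  i = 1 (α = 5): (5−2)(5−4)(5−10)(5−1) = 3·1·(−5)·4 = −60 ≡ 5, so v_1 = 5^{−1} = 8 (mod 13).
  i = 2 (α = 2): (2−5)(2−4)(2−10)(2−1) = (−3)·(−2)·(−8)·1 = −48 ≡ 4, so v_2 = 4^{−1} = 10 (mod 13).
  i = 3 (α = 4): (4−5)(4−2)(4−10)(4−1) = (−1)·2·(−6)·3 = 36 ≡ 10, so v_3 = 10^{−1} = 4 (mod 13).
  i = 4 (α = 10): (10−5)(10−2)(10−4)(10−1) = 5·8·6·9 = 2160 ≡ 2, so v_4 = 2^{−1} = 7 (mod 13).
  i = 5 (α = 1): (1−5)(1−2)(1−4)(1−10) = (−4)·(−1)·(−3)·(−9) = 108 ≡ 4, so v_5 = 4^{−1} = 10 (mod 13).
  v = [8, 10, 4, 7, 10].
Step 2: syndromes of r = [5, 9, 2, 7, 3] (all sums mod 13).
  S_0 = Σ v_i r_i = 8·5 + 10·9 + 4·2 + 7·7 + 10·3 = 217 ≡ 9.
  S_1 = Σ v_i α_i r_i = 8·5·5 + 10·2·9 + 4·4·2 + 7·10·7 + 10·1·3 = 932 ≡ 9.
  α_i^2 mod 13 = [12, 4, 3, 9, 1].
  S_2 = Σ v_i α_i^2 r_i = 8·12·5 + 10·4·9 + 4·3·2 + 7·9·7 + 10·1·3 = 1335 ≡ 9.
  S = (9, 9, 9) ≠ 0, so r is not a codeword (an error is present).
Step 3: locate the error. For a single error e at position i, S_ℓ = v_i·e·α_i^ℓ, so α_err = S_1/S_0.
  S_0^{−1} = 9^{−1} = 3 (mod 13), so α_err = 9·3 = 27 ≡ 1 = α_5. Error position i = 5.
  Consistency check: S_2/S_1 = 9·3 = 27 ≡ 1 = α_err ✓ (single-error assumption holds).
Step 4: error magnitude e = S_0/v_5 = S_0·∏_{j≠5}(α_5 − α_j) = 9·4 = 36 ≡ 10 (mod 13).
Step 5: correct position 5: c_5 = r_5 − e = 3 − 10 ≡ 6 (mod 13). Hence c = [5, 9, 2, 7, 6].
  Check: interpolating c through the α_i gives m(x) = 3 + 3·x (degree < 2) with m(α_i) = c_i for every i, so c is indeed a codeword.


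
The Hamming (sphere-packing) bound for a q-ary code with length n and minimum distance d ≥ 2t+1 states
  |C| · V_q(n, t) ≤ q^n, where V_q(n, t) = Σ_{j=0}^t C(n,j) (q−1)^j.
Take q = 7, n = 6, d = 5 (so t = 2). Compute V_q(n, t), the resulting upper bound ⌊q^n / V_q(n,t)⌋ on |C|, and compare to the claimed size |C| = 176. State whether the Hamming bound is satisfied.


V_q(n, t) = 577, q^n = 117649, Hamming bound = 203, |C| = 176 ≤ bound (satisfied).

Step 1: Compute V_q(n, t) = Σ_{j=0}^2 C(n, j) (q−1)^j.
  j = 0: C(6,0)·(6)^0 = 1·1 = 1.
  j = 1: C(6,1)·(6)^1 = 6·6 = 36.
  j = 2: C(6,2)·(6)^2 = 15·36 = 540.
  V_q(n, t) = 1 + 36 + 540 = 577.
Step 2: q^n = 7^6 = 117649.
Step 3: Hamming bound ⌊q^n / V_q(n,t)⌋ = ⌊117649/577⌋ = 203.
Step 4: Compare |C| = 176 to 203: satisfied.
The claimed |C| lies below the Hamming bound.


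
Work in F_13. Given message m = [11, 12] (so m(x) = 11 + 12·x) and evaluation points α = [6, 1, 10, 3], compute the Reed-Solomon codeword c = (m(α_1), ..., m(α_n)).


c = [5, 10, 1, 8]

Message polynomial: m(x) = 11 + 12·x (mod 13).
For each evaluation point α_i, compute m(α_i) mod 13:
  α_1 = 6: Horner steps 12 → 5, so m(6) = 5.
  α_2 = 1: Horner steps 12 → 10, so m(1) = 10.
  α_3 = 10: Horner steps 12 → 1, so m(10) = 1.
  α_4 = 3: Horner steps 12 → 8, so m(3) = 8.
Codeword c = [5, 10, 1, 8] ∈ F_13^4.


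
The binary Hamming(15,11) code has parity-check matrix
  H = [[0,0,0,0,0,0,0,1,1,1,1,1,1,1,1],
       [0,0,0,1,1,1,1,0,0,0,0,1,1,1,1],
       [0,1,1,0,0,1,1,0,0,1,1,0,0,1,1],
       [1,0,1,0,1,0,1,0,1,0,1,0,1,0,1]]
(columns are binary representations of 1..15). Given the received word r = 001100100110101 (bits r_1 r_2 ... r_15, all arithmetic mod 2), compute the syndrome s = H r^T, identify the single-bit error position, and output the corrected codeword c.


s = (0, 0, 1, 1)^T, error position = 3, corrected codeword c = 000100100110101

Compute s = H r^T mod 2 one row at a time:
  s_1 = 0 + 0 + 1 + 1 + 0 + 1 + 0 + 1 = 4 ≡ 0 (mod 2).
  s_2 = 1 + 0 + 0 + 1 + 0 + 1 + 0 + 1 = 4 ≡ 0 (mod 2).
  s_3 = 0 + 1 + 0 + 1 + 1 + 1 + 0 + 1 = 5 ≡ 1 (mod 2).
  s_4 = 0 + 1 + 0 + 1 + 0 + 1 + 1 + 1 = 5 ≡ 1 (mod 2).
s = (0, 0, 1, 1)^T — this equals column 3 of H (binary 0011), so error is at position 3.
Correct: flip bit 3 of r = 001100100110101 to get c = 000100100110101.


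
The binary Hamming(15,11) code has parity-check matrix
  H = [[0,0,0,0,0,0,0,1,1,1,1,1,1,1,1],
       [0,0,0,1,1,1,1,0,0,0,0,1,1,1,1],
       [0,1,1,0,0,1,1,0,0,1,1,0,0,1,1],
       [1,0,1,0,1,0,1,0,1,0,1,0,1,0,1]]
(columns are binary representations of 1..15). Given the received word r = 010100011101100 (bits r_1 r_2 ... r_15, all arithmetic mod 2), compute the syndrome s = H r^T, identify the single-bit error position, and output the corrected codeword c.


s = (1, 1, 0, 0)^T, error position = 12, corrected codeword c = 010100011100100

Compute s = H r^T mod 2 one row at a time:
  s_1 = 1 + 1 + 1 + 0 + 1 + 1 + 0 + 0 = 5 ≡ 1 (mod 2).
  s_2 = 1 + 0 + 0 + 0 + 1 + 1 + 0 + 0 = 3 ≡ 1 (mod 2).
  s_3 = 1 + 0 + 0 + 0 + 1 + 0 + 0 + 0 = 2 ≡ 0 (mod 2).
  s_4 = 0 + 0 + 0 + 0 + 1 + 0 + 1 + 0 = 2 ≡ 0 (mod 2).
s = (1, 1, 0, 0)^T — this equals column 12 of H (binary 1100), so error is at position 12.
Correct: flip bit 12 of r = 010100011101100 to get c = 010100011100100.


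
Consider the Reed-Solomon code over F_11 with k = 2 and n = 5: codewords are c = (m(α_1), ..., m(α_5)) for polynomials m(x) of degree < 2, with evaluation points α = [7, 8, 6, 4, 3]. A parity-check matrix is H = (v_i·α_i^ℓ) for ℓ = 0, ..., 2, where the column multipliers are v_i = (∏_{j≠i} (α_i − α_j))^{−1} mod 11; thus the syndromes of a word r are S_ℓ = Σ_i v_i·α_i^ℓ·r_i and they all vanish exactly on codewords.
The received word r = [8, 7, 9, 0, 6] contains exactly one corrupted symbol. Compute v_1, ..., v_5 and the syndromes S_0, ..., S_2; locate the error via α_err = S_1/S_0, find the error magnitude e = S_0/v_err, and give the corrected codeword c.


S = (1, 3, 9), error at position 5, error magnitude e = 5, c = [8, 7, 9, 0, 1].

Step 1: column multipliers v_i = (∏_{j≠i}(α_i − α_j))^{−1} mod 11.
  i = 1 (α = 7): (7−8)(7−6)(7−4)(7−3) = (−1)·1·3·4 = −12 ≡ 10, so v_1 = 10^{−1} = 10 (mod 11).
  i = 2 (α = 8): (8−7)(8−6)(8−4)(8−3) = 1·2·4·5 = 40 ≡ 7, so v_2 = 7^{−1} = 8 (mod 11).
  i = 3 (α = 6): (6−7)(6−8)(6−4)(6−3) = (−1)·(−2)·2·3 = 12 ≡ 1, so v_3 = 1^{−1} = 1 (mod 11).
  i = 4 (α = 4): (4−7)(4−8)(4−6)(4−3) = (−3)·(−4)·(−2)·1 = −24 ≡ 9, so v_4 = 9^{−1} = 5 (mod 11).
  i = 5 (α = 3): (3−7)(3−8)(3−6)(3−4) = (−4)·(−5)·(−3)·(−1) = 60 ≡ 5, so v_5 = 5^{−1} = 9 (mod 11).
  v = [10, 8, 1, 5, 9].
Step 2: syndromes of r = [8, 7, 9, 0, 6] (all sums mod 11).
  S_0 = Σ v_i r_i = 10·8 + 8·7 + 1·9 + 5·0 + 9·6 = 199 ≡ 1.
  S_1 = Σ v_i α_i r_i = 10·7·8 + 8·8·7 + 1·6·9 + 5·4·0 + 9·3·6 = 1224 ≡ 3.
  α_i^2 mod 11 = [5, 9, 3, 5, 9].
  S_2 = Σ v_i α_i^2 r_i = 10·5·8 + 8·9·7 + 1·3·9 + 5·5·0 + 9·9·6 = 1417 ≡ 9.
  S = (1, 3, 9) ≠ 0, so r is not a codeword (an error is present).
Step 3: locate the error. For a single error e at position i, S_ℓ = v_i·e·α_i^ℓ, so α_err = S_1/S_0.
  S_0^{−1} = 1^{−1} = 1 (mod 11), so α_err = 3·1 = 3 ≡ 3 = α_5. Error position i = 5.
  Consistency check: S_2/S_1 = 9·4 = 36 ≡ 3 = α_err ✓ (single-error assumption holds).
Step 4: error magnitude e = S_0/v_5 = S_0·∏_{j≠5}(α_5 − α_j) = 1·5 = 5 ≡ 5 (mod 11).
Step 5: correct position 5: c_5 = r_5 − e = 6 − 5 ≡ 1 (mod 11). Hence c = [8, 7, 9, 0, 1].
  Check: interpolating c through the α_i gives m(x) = 4 + 10·x (degree < 2) with m(α_i) = c_i for every i, so c is indeed a codeword.


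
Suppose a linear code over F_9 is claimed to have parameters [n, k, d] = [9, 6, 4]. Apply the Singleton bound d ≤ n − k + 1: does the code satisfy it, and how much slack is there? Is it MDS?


Singleton RHS = n − k + 1 = 4, slack = 0, bound satisfied, MDS.

Singleton bound: d ≤ n − k + 1.
Here n = 9, k = 6, so n − k + 1 = 4.
Given d = 4, check d ≤ 4: YES.
Slack = (n − k + 1) − d = 0.
The code is MDS (slack = 0).
Description: the claimed parameters are [9, 6, 4]_9; such a code would be MDS (meets Singleton bound).


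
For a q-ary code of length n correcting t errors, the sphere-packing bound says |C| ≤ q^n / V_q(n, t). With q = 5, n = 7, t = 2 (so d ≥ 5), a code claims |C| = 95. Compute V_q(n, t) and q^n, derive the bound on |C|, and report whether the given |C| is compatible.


V_q(n, t) = 365, q^n = 78125, Hamming bound = 214, |C| = 95 ≤ bound (satisfied).

Step 1: Compute V_q(n, t) = Σ_{j=0}^2 C(n, j) (q−1)^j.
  j = 0: C(7,0)·(4)^0 = 1·1 = 1.
  j = 1: C(7,1)·(4)^1 = 7·4 = 28.
  j = 2: C(7,2)·(4)^2 = 21·16 = 336.
  V_q(n, t) = 1 + 28 + 336 = 365.
Step 2: q^n = 5^7 = 78125.
Step 3: Hamming bound ⌊q^n / V_q(n,t)⌋ = ⌊78125/365⌋ = 214.
Step 4: Compare |C| = 95 to 214: satisfied.
The claimed |C| lies below the Hamming bound.


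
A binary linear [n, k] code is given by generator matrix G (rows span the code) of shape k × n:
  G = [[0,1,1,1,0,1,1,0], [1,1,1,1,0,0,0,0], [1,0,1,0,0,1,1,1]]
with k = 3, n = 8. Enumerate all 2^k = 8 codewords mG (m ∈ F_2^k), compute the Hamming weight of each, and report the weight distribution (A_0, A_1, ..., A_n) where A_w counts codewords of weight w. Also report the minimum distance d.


Weight distribution: A_0 = 1, A_2 = 1, A_3 = 1, A_4 = 2, A_5 = 3. Minimum distance d = 2.

Enumerate all 2^3 = 8 messages m ∈ F_2^3.
For each, compute codeword c = mG in F_2^8, then tally its weight.
  m = 000 → c = 00000000, weight = 0.
  m = 100 → c = 01110110, weight = 5.
  m = 010 → c = 11110000, weight = 4.
  m = 110 → c = 10000110, weight = 3.
  m = 001 → c = 10100111, weight = 5.
  m = 101 → c = 11010001, weight = 4.
  m = 011 → c = 01010111, weight = 5.
  m = 111 → c = 00100001, weight = 2.
Tally weights:
  weight 0: 1 codewords.
  weight 2: 1 codewords.
  weight 3: 1 codewords.
  weight 4: 2 codewords.
  weight 5: 3 codewords.
Minimum distance d = smallest w > 0 with A_w > 0 = 2.
Sanity: Σ A_w = 8 = 2^3 = 8 ✓.


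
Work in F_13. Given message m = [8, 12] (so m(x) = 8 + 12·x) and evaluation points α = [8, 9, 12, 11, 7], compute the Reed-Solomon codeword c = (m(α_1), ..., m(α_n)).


c = [0, 12, 9, 10, 1]

Message polynomial: m(x) = 8 + 12·x (mod 13).
For each evaluation point α_i, compute m(α_i) mod 13:
  α_1 = 8: Horner steps 12 → 0, so m(8) = 0.
  α_2 = 9: Horner steps 12 → 12, so m(9) = 12.
  α_3 = 12: Horner steps 12 → 9, so m(12) = 9.
  α_4 = 11: Horner steps 12 → 10, so m(11) = 10.
  α_5 = 7: Horner steps 12 → 1, so m(7) = 1.
Codeword c = [0, 12, 9, 10, 1] ∈ F_13^5.


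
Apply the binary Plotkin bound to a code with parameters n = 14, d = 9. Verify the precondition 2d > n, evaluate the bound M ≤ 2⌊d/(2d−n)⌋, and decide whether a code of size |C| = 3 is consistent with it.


Plotkin bound M ≤ 4; given |C| = 3 ≤ bound (satisfied).

Check applicability: 2d = 18, n = 14.
2d − n = 4 > 0, so Plotkin applies.
Compute d/(2d−n) = 9/4 ≈ 2.2500.
⌊d/(2d−n)⌋ = 2.
Plotkin bound: M ≤ 2·2 = 4.
Given |C| = 3, check: satisfied.
This |C| is below the Plotkin bound.


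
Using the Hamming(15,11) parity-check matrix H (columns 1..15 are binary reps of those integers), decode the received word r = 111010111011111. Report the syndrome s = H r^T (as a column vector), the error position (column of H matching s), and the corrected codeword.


s = (1, 0, 0, 0)^T, error position = 8, corrected codeword c = 111010101011111

Compute s = H r^T mod 2 one row at a time:
  s_1 = 1 + 1 + 0 + 1 + 1 + 1 + 1 + 1 = 7 ≡ 1 (mod 2).
  s_2 = 0 + 1 + 0 + 1 + 1 + 1 + 1 + 1 = 6 ≡ 0 (mod 2).
  s_3 = 1 + 1 + 0 + 1 + 0 + 1 + 1 + 1 = 6 ≡ 0 (mod 2).
  s_4 = 1 + 1 + 1 + 1 + 1 + 1 + 1 + 1 = 8 ≡ 0 (mod 2).
s = (1, 0, 0, 0)^T — this equals column 8 of H (binary 1000), so error is at position 8.
Correct: flip bit 8 of r = 111010111011111 to get c = 111010101011111.


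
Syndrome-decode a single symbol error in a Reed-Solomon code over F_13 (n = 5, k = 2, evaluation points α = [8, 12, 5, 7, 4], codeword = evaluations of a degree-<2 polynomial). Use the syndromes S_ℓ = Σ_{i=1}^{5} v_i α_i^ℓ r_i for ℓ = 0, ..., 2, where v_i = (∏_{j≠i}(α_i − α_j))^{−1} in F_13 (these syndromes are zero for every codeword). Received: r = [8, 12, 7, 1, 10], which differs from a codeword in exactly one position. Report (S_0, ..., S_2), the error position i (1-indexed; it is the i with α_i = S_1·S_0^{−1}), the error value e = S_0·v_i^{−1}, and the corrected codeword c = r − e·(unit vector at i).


S = (9, 7, 4), error at position 1, error magnitude e = 10, c = [11, 12, 7, 1, 10].

Step 1: column multipliers v_i = (∏_{j≠i}(α_i − α_j))^{−1} mod 13.
  i = 1 (α = 8): (8−12)(8−5)(8−7)(8−4) = (−4)·3·1·4 = −48 ≡ 4, so v_1 = 4^{−1} = 10 (mod 13).
  i = 2 (α = 12): (12−8)(12−5)(12−7)(12−4) = 4·7·5·8 = 1120 ≡ 2, so v_2 = 2^{−1} = 7 (mod 13).
  i = 3 (α = 5): (5−8)(5−12)(5−7)(5−4) = (−3)·(−7)·(−2)·1 = −42 ≡ 10, so v_3 = 10^{−1} = 4 (mod 13).
  i = 4 (α = 7): (7−8)(7−12)(7−5)(7−4) = (−1)·(−5)·2·3 = 30 ≡ 4, so v_4 = 4^{−1} = 10 (mod 13).
  i = 5 (α = 4): (4−8)(4−12)(4−5)(4−7) = (−4)·(−8)·(−1)·(−3) = 96 ≡ 5, so v_5 = 5^{−1} = 8 (mod 13).
  v = [10, 7, 4, 10, 8].
Step 2: syndromes of r = [8, 12, 7, 1, 10] (all sums mod 13).
  S_0 = Σ v_i r_i = 10·8 + 7·12 + 4·7 + 10·1 + 8·10 = 282 ≡ 9.
  S_1 = Σ v_i α_i r_i = 10·8·8 + 7·12·12 + 4·5·7 + 10·7·1 + 8·4·10 = 2178 ≡ 7.
  α_i^2 mod 13 = [12, 1, 12, 10, 3].
  S_2 = Σ v_i α_i^2 r_i = 10·12·8 + 7·1·12 + 4·12·7 + 10·10·1 + 8·3·10 = 1720 ≡ 4.
  S = (9, 7, 4) ≠ 0, so r is not a codeword (an error is present).
Step 3: locate the error. For a single error e at position i, S_ℓ = v_i·e·α_i^ℓ, so α_err = S_1/S_0.
  S_0^{−1} = 9^{−1} = 3 (mod 13), so α_err = 7·3 = 21 ≡ 8 = α_1. Error position i = 1.
  Consistency check: S_2/S_1 = 4·2 = 8 ≡ 8 = α_err ✓ (single-error assumption holds).
Step 4: error magnitude e = S_0/v_1 = S_0·∏_{j≠1}(α_1 − α_j) = 9·4 = 36 ≡ 10 (mod 13).
Step 5: correct position 1: c_1 = r_1 − e = 8 − 10 ≡ 11 (mod 13). Hence c = [11, 12, 7, 1, 10].
  Check: interpolating c through the α_i gives m(x) = 9 + 10·x (degree < 2) with m(α_i) = c_i for every i, so c is indeed a codeword.


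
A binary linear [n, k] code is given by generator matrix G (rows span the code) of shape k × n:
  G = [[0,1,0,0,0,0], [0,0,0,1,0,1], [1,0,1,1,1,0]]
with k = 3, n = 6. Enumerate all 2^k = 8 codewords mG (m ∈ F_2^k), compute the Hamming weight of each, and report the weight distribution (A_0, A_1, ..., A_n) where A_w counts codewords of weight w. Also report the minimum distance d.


Weight distribution: A_0 = 1, A_1 = 1, A_2 = 1, A_3 = 1, A_4 = 2, A_5 = 2. Minimum distance d = 1.

Enumerate all 2^3 = 8 messages m ∈ F_2^3.
For each, compute codeword c = mG in F_2^6, then tally its weight.
  m = 000 → c = 000000, weight = 0.
  m = 100 → c = 010000, weight = 1.
  m = 010 → c = 000101, weight = 2.
  m = 110 → c = 010101, weight = 3.
  m = 001 → c = 101110, weight = 4.
  m = 101 → c = 111110, weight = 5.
  m = 011 → c = 101011, weight = 4.
  m = 111 → c = 111011, weight = 5.
Tally weights:
  weight 0: 1 codewords.
  weight 1: 1 codewords.
  weight 2: 1 codewords.
  weight 3: 1 codewords.
  weight 4: 2 codewords.
  weight 5: 2 codewords.
Minimum distance d = smallest w > 0 with A_w > 0 = 1.
Sanity: Σ A_w = 8 = 2^3 = 8 ✓.


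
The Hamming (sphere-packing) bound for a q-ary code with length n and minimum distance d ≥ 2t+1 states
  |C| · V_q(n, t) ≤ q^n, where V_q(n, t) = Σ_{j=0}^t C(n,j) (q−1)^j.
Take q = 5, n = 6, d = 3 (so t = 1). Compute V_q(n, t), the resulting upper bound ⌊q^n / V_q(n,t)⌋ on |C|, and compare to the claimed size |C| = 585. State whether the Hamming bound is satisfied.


V_q(n, t) = 25, q^n = 15625, Hamming bound = 625, |C| = 585 ≤ bound (satisfied).

Step 1: Compute V_q(n, t) = Σ_{j=0}^1 C(n, j) (q−1)^j.
  j = 0: C(6,0)·(4)^0 = 1·1 = 1.
  j = 1: C(6,1)·(4)^1 = 6·4 = 24.
  V_q(n, t) = 1 + 24 = 25.
Step 2: q^n = 5^6 = 15625.
Step 3: Hamming bound ⌊q^n / V_q(n,t)⌋ = ⌊15625/25⌋ = 625.
Step 4: Compare |C| = 585 to 625: satisfied.
The claimed |C| lies below the Hamming bound.


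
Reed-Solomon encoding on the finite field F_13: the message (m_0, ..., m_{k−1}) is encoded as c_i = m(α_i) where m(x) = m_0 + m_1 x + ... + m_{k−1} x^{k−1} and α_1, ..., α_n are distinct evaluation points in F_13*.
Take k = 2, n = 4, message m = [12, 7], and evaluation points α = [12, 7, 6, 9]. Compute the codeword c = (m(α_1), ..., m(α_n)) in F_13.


c = [5, 9, 2, 10]

Message polynomial: m(x) = 12 + 7·x (mod 13).
For each evaluation point α_i, compute m(α_i) mod 13:
  α_1 = 12: Horner steps 7 → 5, so m(12) = 5.
  α_2 = 7: Horner steps 7 → 9, so m(7) = 9.
  α_3 = 6: Horner steps 7 → 2, so m(6) = 2.
  α_4 = 9: Horner steps 7 → 10, so m(9) = 10.
Codeword c = [5, 9, 2, 10] ∈ F_13^4.


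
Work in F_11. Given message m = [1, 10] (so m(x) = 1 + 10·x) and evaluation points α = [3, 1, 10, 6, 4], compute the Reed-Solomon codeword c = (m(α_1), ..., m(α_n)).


c = [9, 0, 2, 6, 8]

Message polynomial: m(x) = 1 + 10·x (mod 11).
For each evaluation point α_i, compute m(α_i) mod 11:
  α_1 = 3: Horner steps 10 → 9, so m(3) = 9.
  α_2 = 1: Horner steps 10 → 0, so m(1) = 0.
  α_3 = 10: Horner steps 10 → 2, so m(10) = 2.
  α_4 = 6: Horner steps 10 → 6, so m(6) = 6.
  α_5 = 4: Horner steps 10 → 8, so m(4) = 8.
Codeword c = [9, 0, 2, 6, 8] ∈ F_11^5.


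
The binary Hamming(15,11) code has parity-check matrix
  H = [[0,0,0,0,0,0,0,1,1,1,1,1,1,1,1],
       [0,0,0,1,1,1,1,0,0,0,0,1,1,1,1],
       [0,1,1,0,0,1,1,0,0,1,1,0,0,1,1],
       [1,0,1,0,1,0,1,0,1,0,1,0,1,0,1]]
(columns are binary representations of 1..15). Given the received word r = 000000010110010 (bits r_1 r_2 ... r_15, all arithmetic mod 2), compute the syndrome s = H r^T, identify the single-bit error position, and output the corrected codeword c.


s = (0, 1, 1, 1)^T, error position = 7, corrected codeword c = 000000110110010

Compute s = H r^T mod 2 one row at a time:
  s_1 = 1 + 0 + 1 + 1 + 0 + 0 + 1 + 0 = 4 ≡ 0 (mod 2).
  s_2 = 0 + 0 + 0 + 0 + 0 + 0 + 1 + 0 = 1 ≡ 1 (mod 2).
  s_3 = 0 + 0 + 0 + 0 + 1 + 1 + 1 + 0 = 3 ≡ 1 (mod 2).
  s_4 = 0 + 0 + 0 + 0 + 0 + 1 + 0 + 0 = 1 ≡ 1 (mod 2).
s = (0, 1, 1, 1)^T — this equals column 7 of H (binary 0111), so error is at position 7.
Correct: flip bit 7 of r = 000000010110010 to get c = 000000110110010.


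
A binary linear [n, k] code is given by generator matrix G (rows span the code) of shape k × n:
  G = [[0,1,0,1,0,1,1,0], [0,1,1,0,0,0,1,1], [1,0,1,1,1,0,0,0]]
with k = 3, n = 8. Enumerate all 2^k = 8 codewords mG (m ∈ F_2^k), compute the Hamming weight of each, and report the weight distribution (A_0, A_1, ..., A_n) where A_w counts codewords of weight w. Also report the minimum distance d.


Weight distribution: A_0 = 1, A_4 = 5, A_6 = 2. Minimum distance d = 4.

Enumerate all 2^3 = 8 messages m ∈ F_2^3.
For each, compute codeword c = mG in F_2^8, then tally its weight.
  m = 000 → c = 00000000, weight = 0.
  m = 100 → c = 01010110, weight = 4.
  m = 010 → c = 01100011, weight = 4.
  m = 110 → c = 00110101, weight = 4.
  m = 001 → c = 10111000, weight = 4.
  m = 101 → c = 11101110, weight = 6.
  m = 011 → c = 11011011, weight = 6.
  m = 111 → c = 10001101, weight = 4.
Tally weights:
  weight 0: 1 codewords.
  weight 4: 5 codewords.
  weight 6: 2 codewords.
Minimum distance d = smallest w > 0 with A_w > 0 = 4.
Sanity: Σ A_w = 8 = 2^3 = 8 ✓.


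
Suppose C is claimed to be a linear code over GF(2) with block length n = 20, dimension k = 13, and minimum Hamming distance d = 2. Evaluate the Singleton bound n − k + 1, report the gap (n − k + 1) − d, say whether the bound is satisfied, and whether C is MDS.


Singleton RHS = n − k + 1 = 8, slack = 6, bound satisfied, not MDS.

Singleton bound: d ≤ n − k + 1.
Here n = 20, k = 13, so n − k + 1 = 8.
Given d = 2, check d ≤ 8: YES.
Slack = (n − k + 1) − d = 6.
The code is NOT MDS (slack = 6 > 0).
Description: the claimed parameters are [20, 13, 2]_2; such a code would be non-MDS.


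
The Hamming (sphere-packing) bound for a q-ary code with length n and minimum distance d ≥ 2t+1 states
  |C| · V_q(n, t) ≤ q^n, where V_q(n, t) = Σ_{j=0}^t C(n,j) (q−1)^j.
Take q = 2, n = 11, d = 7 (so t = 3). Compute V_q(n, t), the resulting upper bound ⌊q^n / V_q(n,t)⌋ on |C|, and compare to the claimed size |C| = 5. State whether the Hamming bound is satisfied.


V_q(n, t) = 232, q^n = 2048, Hamming bound = 8, |C| = 5 ≤ bound (satisfied).

Step 1: Compute V_q(n, t) = Σ_{j=0}^3 C(n, j) (q−1)^j.
  j = 0: C(11,0)·(1)^0 = 1·1 = 1.
  j = 1: C(11,1)·(1)^1 = 11·1 = 11.
  j = 2: C(11,2)·(1)^2 = 55·1 = 55.
  j = 3: C(11,3)·(1)^3 = 165·1 = 165.
  V_q(n, t) = 1 + 11 + 55 + 165 = 232.
Step 2: q^n = 2^11 = 2048.
Step 3: Hamming bound ⌊q^n / V_q(n,t)⌋ = ⌊2048/232⌋ = 8.
Step 4: Compare |C| = 5 to 8: satisfied.
The claimed |C| lies below the Hamming bound.


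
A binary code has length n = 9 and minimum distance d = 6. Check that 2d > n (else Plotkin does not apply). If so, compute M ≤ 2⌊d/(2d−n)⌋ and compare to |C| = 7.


Plotkin bound M ≤ 4; given |C| = 7 > bound (violated).

Check applicability: 2d = 12, n = 9.
2d − n = 3 > 0, so Plotkin applies.
Compute d/(2d−n) = 6/3 ≈ 2.0000.
⌊d/(2d−n)⌋ = 2.
Plotkin bound: M ≤ 2·2 = 4.
Given |C| = 7, check: VIOLATED.
This |C| is above the Plotkin bound, so no binary code with n = 9, d = 6 and 7 codewords exists.


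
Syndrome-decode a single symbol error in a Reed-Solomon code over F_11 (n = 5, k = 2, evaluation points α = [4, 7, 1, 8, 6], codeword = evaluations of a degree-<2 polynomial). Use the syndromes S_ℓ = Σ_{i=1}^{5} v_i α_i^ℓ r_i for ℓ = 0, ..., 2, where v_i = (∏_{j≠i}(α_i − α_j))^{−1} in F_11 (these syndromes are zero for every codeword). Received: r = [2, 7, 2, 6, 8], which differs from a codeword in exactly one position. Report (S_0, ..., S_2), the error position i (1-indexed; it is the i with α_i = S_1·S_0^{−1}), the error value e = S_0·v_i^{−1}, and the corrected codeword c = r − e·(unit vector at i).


S = (5, 9, 3), error at position 1, error magnitude e = 3, c = [10, 7, 2, 6, 8].

Step 1: column multipliers v_i = (∏_{j≠i}(α_i − α_j))^{−1} mod 11.
  i = 1 (α = 4): (4−7)(4−1)(4−8)(4−6) = (−3)·3·(−4)·(−2) = −72 ≡ 5, so v_1 = 5^{−1} = 9 (mod 11).
  i = 2 (α = 7): (7−4)(7−1)(7−8)(7−6) = 3·6·(−1)·1 = −18 ≡ 4, so v_2 = 4^{−1} = 3 (mod 11).
  i = 3 (α = 1): (1−4)(1−7)(1−8)(1−6) = (−3)·(−6)·(−7)·(−5) = 630 ≡ 3, so v_3 = 3^{−1} = 4 (mod 11).
  i = 4 (α = 8): (8−4)(8−7)(8−1)(8−6) = 4·1·7·2 = 56 ≡ 1, so v_4 = 1^{−1} = 1 (mod 11).
  i = 5 (α = 6): (6−4)(6−7)(6−1)(6−8) = 2·(−1)·5·(−2) = 20 ≡ 9, so v_5 = 9^{−1} = 5 (mod 11).
  v = [9, 3, 4, 1, 5].
Step 2: syndromes of r = [2, 7, 2, 6, 8] (all sums mod 11).
  S_0 = Σ v_i r_i = 9·2 + 3·7 + 4·2 + 1·6 + 5·8 = 93 ≡ 5.
  S_1 = Σ v_i α_i r_i = 9·4·2 + 3·7·7 + 4·1·2 + 1·8·6 + 5·6·8 = 515 ≡ 9.
  α_i^2 mod 11 = [5, 5, 1, 9, 3].
  S_2 = Σ v_i α_i^2 r_i = 9·5·2 + 3·5·7 + 4·1·2 + 1·9·6 + 5·3·8 = 377 ≡ 3.
  S = (5, 9, 3) ≠ 0, so r is not a codeword (an error is present).
Step 3: locate the error. For a single error e at position i, S_ℓ = v_i·e·α_i^ℓ, so α_err = S_1/S_0.
  S_0^{−1} = 5^{−1} = 9 (mod 11), so α_err = 9·9 = 81 ≡ 4 = α_1. Error position i = 1.
  Consistency check: S_2/S_1 = 3·5 = 15 ≡ 4 = α_err ✓ (single-error assumption holds).
Step 4: error magnitude e = S_0/v_1 = S_0·∏_{j≠1}(α_1 − α_j) = 5·5 = 25 ≡ 3 (mod 11).
Step 5: correct position 1: c_1 = r_1 − e = 2 − 3 ≡ 10 (mod 11). Hence c = [10, 7, 2, 6, 8].
  Check: interpolating c through the α_i gives m(x) = 3 + 10·x (degree < 2) with m(α_i) = c_i for every i, so c is indeed a codeword.


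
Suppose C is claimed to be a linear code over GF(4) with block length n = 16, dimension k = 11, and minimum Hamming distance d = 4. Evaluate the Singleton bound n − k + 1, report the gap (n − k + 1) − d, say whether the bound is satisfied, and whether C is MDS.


Singleton RHS = n − k + 1 = 6, slack = 2, bound satisfied, not MDS.

Singleton bound: d ≤ n − k + 1.
Here n = 16, k = 11, so n − k + 1 = 6.
Given d = 4, check d ≤ 6: YES.
Slack = (n − k + 1) − d = 2.
The code is NOT MDS (slack = 2 > 0).
Description: the claimed parameters are [16, 11, 4]_4; such a code would be non-MDS.


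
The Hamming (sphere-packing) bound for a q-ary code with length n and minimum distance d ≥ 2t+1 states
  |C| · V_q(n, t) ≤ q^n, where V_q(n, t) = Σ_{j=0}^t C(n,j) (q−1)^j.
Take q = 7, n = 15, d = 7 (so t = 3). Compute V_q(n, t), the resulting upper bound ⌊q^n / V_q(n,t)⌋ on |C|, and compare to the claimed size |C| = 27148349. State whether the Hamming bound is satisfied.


V_q(n, t) = 102151, q^n = 4747561509943, Hamming bound = 46475918, |C| = 27148349 ≤ bound (satisfied).

Step 1: Compute V_q(n, t) = Σ_{j=0}^3 C(n, j) (q−1)^j.
  j = 0: C(15,0)·(6)^0 = 1·1 = 1.
  j = 1: C(15,1)·(6)^1 = 15·6 = 90.
  j = 2: C(15,2)·(6)^2 = 105·36 = 3780.
  j = 3: C(15,3)·(6)^3 = 455·216 = 98280.
  V_q(n, t) = 1 + 90 + 3780 + 98280 = 102151.
Step 2: q^n = 7^15 = 4747561509943.
Step 3: Hamming bound ⌊q^n / V_q(n,t)⌋ = ⌊4747561509943/102151⌋ = 46475918.
Step 4: Compare |C| = 27148349 to 46475918: satisfied.
The claimed |C| lies below the Hamming bound.


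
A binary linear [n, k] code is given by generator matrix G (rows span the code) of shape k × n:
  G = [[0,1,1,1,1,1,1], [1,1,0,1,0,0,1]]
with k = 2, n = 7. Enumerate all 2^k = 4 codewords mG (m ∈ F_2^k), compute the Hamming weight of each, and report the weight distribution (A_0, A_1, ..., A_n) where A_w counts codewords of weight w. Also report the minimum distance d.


Weight distribution: A_0 = 1, A_4 = 2, A_6 = 1. Minimum distance d = 4.

Enumerate all 2^2 = 4 messages m ∈ F_2^2.
For each, compute codeword c = mG in F_2^7, then tally its weight.
  m = 00 → c = 0000000, weight = 0.
  m = 10 → c = 0111111, weight = 6.
  m = 01 → c = 1101001, weight = 4.
  m = 11 → c = 1010110, weight = 4.
Tally weights:
  weight 0: 1 codewords.
  weight 4: 2 codewords.
  weight 6: 1 codewords.
Minimum distance d = smallest w > 0 with A_w > 0 = 4.
Sanity: Σ A_w = 4 = 2^2 = 4 ✓.


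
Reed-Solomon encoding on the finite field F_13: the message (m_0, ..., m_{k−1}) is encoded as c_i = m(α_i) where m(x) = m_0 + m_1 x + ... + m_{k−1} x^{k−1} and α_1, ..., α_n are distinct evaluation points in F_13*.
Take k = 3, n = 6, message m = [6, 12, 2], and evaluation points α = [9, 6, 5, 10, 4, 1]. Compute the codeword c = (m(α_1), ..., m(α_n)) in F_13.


c = [3, 7, 12, 1, 8, 7]

Message polynomial: m(x) = 6 + 12·x + 2·x^2 (mod 13).
For each evaluation point α_i, compute m(α_i) mod 13:
  α_1 = 9: Horner steps 2 → 4 → 3, so m(9) = 3.
  α_2 = 6: Horner steps 2 → 11 → 7, so m(6) = 7.
  α_3 = 5: Horner steps 2 → 9 → 12, so m(5) = 12.
  α_4 = 10: Horner steps 2 → 6 → 1, so m(10) = 1.
  α_5 = 4: Horner steps 2 → 7 → 8, so m(4) = 8.
  α_6 = 1: Horner steps 2 → 1 → 7, so m(1) = 7.
Codeword c = [3, 7, 12, 1, 8, 7] ∈ F_13^6.


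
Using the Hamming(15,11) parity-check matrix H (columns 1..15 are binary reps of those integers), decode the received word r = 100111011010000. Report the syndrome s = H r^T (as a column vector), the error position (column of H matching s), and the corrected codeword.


s = (1, 1, 0, 0)^T, error position = 12, corrected codeword c = 100111011011000

Compute s = H r^T mod 2 one row at a time:
  s_1 = 1 + 1 + 0 + 1 + 0 + 0 + 0 + 0 = 3 ≡ 1 (mod 2).
  s_2 = 1 + 1 + 1 + 0 + 0 + 0 + 0 + 0 = 3 ≡ 1 (mod 2).
  s_3 = 0 + 0 + 1 + 0 + 0 + 1 + 0 + 0 = 2 ≡ 0 (mod 2).
  s_4 = 1 + 0 + 1 + 0 + 1 + 1 + 0 + 0 = 4 ≡ 0 (mod 2).
s = (1, 1, 0, 0)^T — this equals column 12 of H (binary 1100), so error is at position 12.
Correct: flip bit 12 of r = 100111011010000 to get c = 100111011011000.


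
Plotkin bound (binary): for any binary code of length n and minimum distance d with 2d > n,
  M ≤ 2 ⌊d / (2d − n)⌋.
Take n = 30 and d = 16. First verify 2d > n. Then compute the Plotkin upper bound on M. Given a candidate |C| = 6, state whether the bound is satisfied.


Plotkin bound M ≤ 16; given |C| = 6 ≤ bound (satisfied).

Check applicability: 2d = 32, n = 30.
2d − n = 2 > 0, so Plotkin applies.
Compute d/(2d−n) = 16/2 ≈ 8.0000.
⌊d/(2d−n)⌋ = 8.
Plotkin bound: M ≤ 2·8 = 16.
Given |C| = 6, check: satisfied.
This |C| is below the Plotkin bound.


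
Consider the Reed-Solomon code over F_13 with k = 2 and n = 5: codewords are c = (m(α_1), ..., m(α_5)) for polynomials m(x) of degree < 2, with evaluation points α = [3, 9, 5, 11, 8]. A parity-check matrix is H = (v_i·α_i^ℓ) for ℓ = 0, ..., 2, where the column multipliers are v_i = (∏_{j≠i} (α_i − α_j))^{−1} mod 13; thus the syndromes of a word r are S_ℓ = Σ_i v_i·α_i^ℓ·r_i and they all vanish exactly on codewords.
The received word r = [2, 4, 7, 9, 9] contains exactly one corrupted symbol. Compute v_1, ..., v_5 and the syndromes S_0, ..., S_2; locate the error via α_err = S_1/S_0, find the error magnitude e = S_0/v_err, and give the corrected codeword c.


S = (11, 10, 2), error at position 5, error magnitude e = 1, c = [2, 4, 7, 9, 8].

Step 1: column multipliers v_i = (∏_{j≠i}(α_i − α_j))^{−1} mod 13.
  i = 1 (α = 3): (3−9)(3−5)(3−11)(3−8) = (−6)·(−2)·(−8)·(−5) = 480 ≡ 12, so v_1 = 12^{−1} = 12 (mod 13).
  i = 2 (α = 9): (9−3)(9−5)(9−11)(9−8) = 6·4·(−2)·1 = −48 ≡ 4, so v_2 = 4^{−1} = 10 (mod 13).
  i = 3 (α = 5): (5−3)(5−9)(5−11)(5−8) = 2·(−4)·(−6)·(−3) = −144 ≡ 12, so v_3 = 12^{−1} = 12 (mod 13).
  i = 4 (α = 11): (11−3)(11−9)(11−5)(11−8) = 8·2·6·3 = 288 ≡ 2, so v_4 = 2^{−1} = 7 (mod 13).
  i = 5 (α = 8): (8−3)(8−9)(8−5)(8−11) = 5·(−1)·3·(−3) = 45 ≡ 6, so v_5 = 6^{−1} = 11 (mod 13).
  v = [12, 10, 12, 7, 11].
Step 2: syndromes of r = [2, 4, 7, 9, 9] (all sums mod 13).
  S_0 = Σ v_i r_i = 12·2 + 10·4 + 12·7 + 7·9 + 11·9 = 310 ≡ 11.
  S_1 = Σ v_i α_i r_i = 12·3·2 + 10·9·4 + 12·5·7 + 7·11·9 + 11·8·9 = 2337 ≡ 10.
  α_i^2 mod 13 = [9, 3, 12, 4, 12].
  S_2 = Σ v_i α_i^2 r_i = 12·9·2 + 10·3·4 + 12·12·7 + 7·4·9 + 11·12·9 = 2784 ≡ 2.
  S = (11, 10, 2) ≠ 0, so r is not a codeword (an error is present).
Step 3: locate the error. For a single error e at position i, S_ℓ = v_i·e·α_i^ℓ, so α_err = S_1/S_0.
  S_0^{−1} = 11^{−1} = 6 (mod 13), so α_err = 10·6 = 60 ≡ 8 = α_5. Error position i = 5.
  Consistency check: S_2/S_1 = 2·4 = 8 ≡ 8 = α_err ✓ (single-error assumption holds).
Step 4: error magnitude e = S_0/v_5 = S_0·∏_{j≠5}(α_5 − α_j) = 11·6 = 66 ≡ 1 (mod 13).
Step 5: correct position 5: c_5 = r_5 − e = 9 − 1 ≡ 8 (mod 13). Hence c = [2, 4, 7, 9, 8].
  Check: interpolating c through the α_i gives m(x) = 1 + 9·x (degree < 2) with m(α_i) = c_i for every i, so c is indeed a codeword.


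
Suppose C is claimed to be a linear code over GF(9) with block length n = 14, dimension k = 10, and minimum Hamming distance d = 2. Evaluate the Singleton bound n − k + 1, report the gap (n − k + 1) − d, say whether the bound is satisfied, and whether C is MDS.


Singleton RHS = n − k + 1 = 5, slack = 3, bound satisfied, not MDS.

Singleton bound: d ≤ n − k + 1.
Here n = 14, k = 10, so n − k + 1 = 5.
Given d = 2, check d ≤ 5: YES.
Slack = (n − k + 1) − d = 3.
The code is NOT MDS (slack = 3 > 0).
Description: the claimed parameters are [14, 10, 2]_9; such a code would be non-MDS.


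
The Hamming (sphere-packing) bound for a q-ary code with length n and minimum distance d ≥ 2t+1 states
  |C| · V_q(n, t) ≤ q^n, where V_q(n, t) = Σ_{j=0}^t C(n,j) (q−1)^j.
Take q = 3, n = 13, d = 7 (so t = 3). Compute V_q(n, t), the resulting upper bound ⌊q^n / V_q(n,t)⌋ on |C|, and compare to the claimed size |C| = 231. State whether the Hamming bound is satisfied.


V_q(n, t) = 2627, q^n = 1594323, Hamming bound = 606, |C| = 231 ≤ bound (satisfied).

Step 1: Compute V_q(n, t) = Σ_{j=0}^3 C(n, j) (q−1)^j.
  j = 0: C(13,0)·(2)^0 = 1·1 = 1.
  j = 1: C(13,1)·(2)^1 = 13·2 = 26.
  j = 2: C(13,2)·(2)^2 = 78·4 = 312.
  j = 3: C(13,3)·(2)^3 = 286·8 = 2288.
  V_q(n, t) = 1 + 26 + 312 + 2288 = 2627.
Step 2: q^n = 3^13 = 1594323.
Step 3: Hamming bound ⌊q^n / V_q(n,t)⌋ = ⌊1594323/2627⌋ = 606.
Step 4: Compare |C| = 231 to 606: satisfied.
The claimed |C| lies below the Hamming bound.


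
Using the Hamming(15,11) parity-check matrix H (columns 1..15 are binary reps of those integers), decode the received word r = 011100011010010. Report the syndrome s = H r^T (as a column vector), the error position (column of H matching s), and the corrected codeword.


s = (0, 0, 0, 1)^T, error position = 1, corrected codeword c = 111100011010010

Compute s = H r^T mod 2 one row at a time:
  s_1 = 1 + 1 + 0 + 1 + 0 + 0 + 1 + 0 = 4 ≡ 0 (mod 2).
  s_2 = 1 + 0 + 0 + 0 + 0 + 0 + 1 + 0 = 2 ≡ 0 (mod 2).
  s_3 = 1 + 1 + 0 + 0 + 0 + 1 + 1 + 0 = 4 ≡ 0 (mod 2).
  s_4 = 0 + 1 + 0 + 0 + 1 + 1 + 0 + 0 = 3 ≡ 1 (mod 2).
s = (0, 0, 0, 1)^T — this equals column 1 of H (binary 0001), so error is at position 1.
Correct: flip bit 1 of r = 011100011010010 to get c = 111100011010010.


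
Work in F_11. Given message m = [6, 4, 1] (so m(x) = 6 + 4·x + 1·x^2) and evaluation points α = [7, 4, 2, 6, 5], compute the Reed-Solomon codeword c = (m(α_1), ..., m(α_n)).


c = [6, 5, 7, 0, 7]

Message polynomial: m(x) = 6 + 4·x + 1·x^2 (mod 11).
For each evaluation point α_i, compute m(α_i) mod 11:
  α_1 = 7: Horner steps 1 → 0 → 6, so m(7) = 6.
  α_2 = 4: Horner steps 1 → 8 → 5, so m(4) = 5.
  α_3 = 2: Horner steps 1 → 6 → 7, so m(2) = 7.
  α_4 = 6: Horner steps 1 → 10 → 0, so m(6) = 0.
  α_5 = 5: Horner steps 1 → 9 → 7, so m(5) = 7.
Codeword c = [6, 5, 7, 0, 7] ∈ F_11^5.


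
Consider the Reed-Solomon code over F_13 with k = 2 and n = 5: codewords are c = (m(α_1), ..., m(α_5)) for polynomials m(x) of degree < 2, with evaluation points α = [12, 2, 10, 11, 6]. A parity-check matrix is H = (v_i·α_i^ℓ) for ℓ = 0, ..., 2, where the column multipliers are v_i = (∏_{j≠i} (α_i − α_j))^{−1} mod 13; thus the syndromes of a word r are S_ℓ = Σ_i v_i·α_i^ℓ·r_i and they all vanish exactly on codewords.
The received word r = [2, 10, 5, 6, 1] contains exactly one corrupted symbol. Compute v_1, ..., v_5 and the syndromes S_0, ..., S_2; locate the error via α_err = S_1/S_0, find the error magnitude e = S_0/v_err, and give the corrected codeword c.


S = (7, 6, 7), error at position 1, error magnitude e = 8, c = [7, 10, 5, 6, 1].

Step 1: column multipliers v_i = (∏_{j≠i}(α_i − α_j))^{−1} mod 13.
  i = 1 (α = 12): (12−2)(12−10)(12−11)(12−6) = 10·2·1·6 = 120 ≡ 3, so v_1 = 3^{−1} = 9 (mod 13).
  i = 2 (α = 2): (2−12)(2−10)(2−11)(2−6) = (−10)·(−8)·(−9)·(−4) = 2880 ≡ 7, so v_2 = 7^{−1} = 2 (mod 13).
  i = 3 (α = 10): (10−12)(10−2)(10−11)(10−6) = (−2)·8·(−1)·4 = 64 ≡ 12, so v_3 = 12^{−1} = 12 (mod 13).
  i = 4 (α = 11): (11−12)(11−2)(11−10)(11−6) = (−1)·9·1·5 = −45 ≡ 7, so v_4 = 7^{−1} = 2 (mod 13).
  i = 5 (α = 6): (6−12)(6−2)(6−10)(6−11) = (−6)·4·(−4)·(−5) = −480 ≡ 1, so v_5 = 1^{−1} = 1 (mod 13).
  v = [9, 2, 12, 2, 1].
Step 2: syndromes of r = [2, 10, 5, 6, 1] (all sums mod 13).
  S_0 = Σ v_i r_i = 9·2 + 2·10 + 12·5 + 2·6 + 1·1 = 111 ≡ 7.
  S_1 = Σ v_i α_i r_i = 9·12·2 + 2·2·10 + 12·10·5 + 2·11·6 + 1·6·1 = 994 ≡ 6.
  α_i^2 mod 13 = [1, 4, 9, 4, 10].
  S_2 = Σ v_i α_i^2 r_i = 9·1·2 + 2·4·10 + 12·9·5 + 2·4·6 + 1·10·1 = 696 ≡ 7.
  S = (7, 6, 7) ≠ 0, so r is not a codeword (an error is present).
Step 3: locate the error. For a single error e at position i, S_ℓ = v_i·e·α_i^ℓ, so α_err = S_1/S_0.
  S_0^{−1} = 7^{−1} = 2 (mod 13), so α_err = 6·2 = 12 ≡ 12 = α_1. Error position i = 1.
  Consistency check: S_2/S_1 = 7·11 = 77 ≡ 12 = α_err ✓ (single-error assumption holds).
Step 4: error magnitude e = S_0/v_1 = S_0·∏_{j≠1}(α_1 − α_j) = 7·3 = 21 ≡ 8 (mod 13).
Step 5: correct position 1: c_1 = r_1 − e = 2 − 8 ≡ 7 (mod 13). Hence c = [7, 10, 5, 6, 1].
  Check: interpolating c through the α_i gives m(x) = 8 + 1·x (degree < 2) with m(α_i) = c_i for every i, so c is indeed a codeword.
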